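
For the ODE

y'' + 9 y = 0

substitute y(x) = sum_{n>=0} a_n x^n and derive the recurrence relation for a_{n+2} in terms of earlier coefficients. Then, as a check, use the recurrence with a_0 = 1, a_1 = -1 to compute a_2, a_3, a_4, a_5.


Substitute y = sum_n a_n x^n into y'' + (const) y = 0.
y''(x) = sum_{n>=0} (n+2)(n+1) a_{n+2} x^n.
The ODE becomes sum_n [(n+2)(n+1) a_{n+2} + 9 a_n] x^n = 0.
Setting each coefficient to zero gives the recurrence:
  (n+2)(n+1) a_{n+2} + 9 a_n = 0,
  a_{n+2} = -9 / ((n+1)(n+2)) a_n.

Check with a_0 = 1, a_1 = -1 (apply the recurrence for n = 0, 1, 2, 3): a_0 = 1, a_1 = -1, a_2 = -9/2, a_3 = 3/2, a_4 = 27/8, a_5 = -27/40.

a_{n+2} = -9/((n+1)(n+2)) * a_n; check: a_0 = 1, a_1 = -1, a_2 = -9/2, a_3 = 3/2, a_4 = 27/8, a_5 = -27/40


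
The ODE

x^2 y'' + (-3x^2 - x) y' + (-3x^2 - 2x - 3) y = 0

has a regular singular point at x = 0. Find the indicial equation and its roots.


Divide by x^2 to reach normal form y'' + P_1(x) y' + P_2(x) y = 0 with P_1(x) = -3 - 1/x and P_2(x) = -3 - 2/x - 3/x^2.
x = 0 is a singular point because the y'-coefficient -3 - 1/x has a pole at x = 0 and the y-coefficient -3 - 2/x - 3/x^2 has a pole at x = 0.
It is a regular singular point because x P_1(x) = p(x) = -3x - 1 and x^2 P_2(x) = q(x) = -3x^2 - 2x - 3 are polynomials, hence analytic at x = 0.
p(0) = -1,  q(0) = -3.
Indicial equation: r(r-1) + p(0) r + q(0) = 0, i.e. r^2 + (p(0) - 1) r + q(0) = 0, i.e. r^2 - 2 r - 3 = 0.
Discriminant: (-2)^2 - 4(-3) = 16, so r = (2 ± 4)/2.
Solving: r_1 = 3, r_2 = -1.

indicial: r^2 - 2 r - 3 = 0; roots r_1 = 3, r_2 = -1


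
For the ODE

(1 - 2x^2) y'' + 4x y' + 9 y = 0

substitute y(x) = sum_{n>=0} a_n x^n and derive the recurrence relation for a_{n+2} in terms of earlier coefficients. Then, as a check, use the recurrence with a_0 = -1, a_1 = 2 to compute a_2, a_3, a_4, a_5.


Substitute y = sum_n a_n x^n.
(1 - 2 x^2) y'' contributes (n+2)(n+1) a_{n+2} - 2 n(n-1) a_n at x^n.
4 x y'(x) contributes 4 n a_n at x^n.
9 y(x) contributes 9 a_n at x^n.
Matching x^n: (n+2)(n+1) a_{n+2} + (-2 n(n-1) + 4 n + 9) a_n = 0.
Thus a_{n+2} = (2 n(n-1) - 4 n - 9) / ((n+1)(n+2)) * a_n.

Check with a_0 = -1, a_1 = 2 (apply the recurrence for n = 0, 1, 2, 3): a_0 = -1, a_1 = 2, a_2 = 9/2, a_3 = -13/3, a_4 = -39/8, a_5 = 39/20.

a_(n+2) = (2 n(n-1) - 4 n - 9) / ((n+1)(n+2)) * a_n; check: a_0 = -1, a_1 = 2, a_2 = 9/2, a_3 = -13/3, a_4 = -39/8, a_5 = 39/20


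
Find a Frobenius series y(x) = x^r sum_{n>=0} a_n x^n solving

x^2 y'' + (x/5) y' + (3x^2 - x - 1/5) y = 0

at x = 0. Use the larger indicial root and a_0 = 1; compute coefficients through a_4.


Write in Frobenius form y'' + (p(x)/x) y' + (q(x)/x^2) y = 0:
  p(x) = 1/5,  q(x) = 3x^2 - x - 1/5.
Indicial equation: r(r-1) + (1/5) r + (-1/5) = 0 -> roots r_1 = 1, r_2 = -1/5.
Take r = r_1 = 1. Let y(x) = x^r sum_{n>=0} a_n x^n with a_0 = 1.
Substitute y = x^r sum a_n x^n and match x^{r+n}. The recurrence is
  D(n) a_n - 1 a_{n-1} + 3 a_{n-2} = 0,  where D(n) = (r+n)(r+n-1) + (1/5)(r+n) + (-1/5).
  a_n = [1 a_{n-1} - 3 a_{n-2}] / D(n).
Since the indicial polynomial factors as (r - r_1)(r - r_2), D(n) = (r_1 + n - r_1)(r_1 + n - r_2) = n(n + 6/5).
Evaluating step by step (a_0 = 1):
  n = 1: D(1) = 1(1 + 6/5) = 11/5; numerator = 1(1) = 1; a_1 = (1)/(11/5) = 5/11
  n = 2: D(2) = 2(2 + 6/5) = 32/5; numerator = 1(5/11) - 3(1) = -28/11; a_2 = (-28/11)/(32/5) = -35/88
  n = 3: D(3) = 3(3 + 6/5) = 63/5; numerator = 1(-35/88) - 3(5/11) = -155/88; a_3 = (-155/88)/(63/5) = -775/5544
  n = 4: D(4) = 4(4 + 6/5) = 104/5; numerator = 1(-775/5544) - 3(-35/88) = 730/693; a_4 = (730/693)/(104/5) = 1825/36036

r = 1; a_0 = 1; a_1 = 5/11; a_2 = -35/88; a_3 = -775/5544; a_4 = 1825/36036


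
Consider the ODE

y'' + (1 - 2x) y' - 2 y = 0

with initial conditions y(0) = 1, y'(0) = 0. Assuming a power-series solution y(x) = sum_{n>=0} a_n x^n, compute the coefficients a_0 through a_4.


Ansatz: y(x) = sum_{n>=0} a_n x^n, so y'(x) = sum_{n>=1} n a_n x^(n-1) and y''(x) = sum_{n>=2} n(n-1) a_n x^(n-2).
Substitute into P(x) y'' + Q(x) y' + R(x) y = 0 with P(x) = 1, Q(x) = 1 - 2x, R(x) = -2, and match powers of x.
Initial conditions: a_0 = 1, a_1 = 0.
Setting the coefficient of each power of x to zero and solving order by order (substituting the coefficients already found):
  x^0: 2 a_2 + a_1 - 2 a_0 = 0  ->  2 a_2 = -a_1 + 2 a_0 = 2  ->  a_2 = 1
  x^1: 6 a_3 + 2 a_2 - 4 a_1 = 0  ->  6 a_3 = -2 a_2 + 4 a_1 = -2  ->  a_3 = -1/3
  x^2: 12 a_4 + 3 a_3 - 6 a_2 = 0  ->  12 a_4 = -3 a_3 + 6 a_2 = 7  ->  a_4 = 7/12
Truncated series: y(x) = 1 + x^2 - (1/3) x^3 + (7/12) x^4 + O(x^5).

a_0 = 1; a_1 = 0; a_2 = 1; a_3 = -1/3; a_4 = 7/12


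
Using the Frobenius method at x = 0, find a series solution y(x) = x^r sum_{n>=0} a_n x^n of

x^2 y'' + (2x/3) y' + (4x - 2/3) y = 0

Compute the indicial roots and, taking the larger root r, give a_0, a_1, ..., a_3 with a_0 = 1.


Write in Frobenius form y'' + (p(x)/x) y' + (q(x)/x^2) y = 0:
  p(x) = 2/3,  q(x) = 4x - 2/3.
Indicial equation: r(r-1) + (2/3) r + (-2/3) = 0 -> roots r_1 = 1, r_2 = -2/3.
Take r = r_1 = 1. Let y(x) = x^r sum_{n>=0} a_n x^n with a_0 = 1.
Substitute y = x^r sum a_n x^n and match x^{r+n}. The recurrence is
  D(n) a_n + 4 a_{n-1} = 0,  where D(n) = (r+n)(r+n-1) + (2/3)(r+n) + (-2/3).
  a_n = -4 / D(n) * a_{n-1}.
Since the indicial polynomial factors as (r - r_1)(r - r_2), D(n) = (r_1 + n - r_1)(r_1 + n - r_2) = n(n + 5/3).
Evaluating step by step (a_0 = 1):
  n = 1: D(1) = 1(1 + 5/3) = 8/3; numerator = -4(1) = -4; a_1 = (-4)/(8/3) = -3/2
  n = 2: D(2) = 2(2 + 5/3) = 22/3; numerator = -4(-3/2) = 6; a_2 = (6)/(22/3) = 9/11
  n = 3: D(3) = 3(3 + 5/3) = 14; numerator = -4(9/11) = -36/11; a_3 = (-36/11)/(14) = -18/77

r = 1; a_0 = 1; a_1 = -3/2; a_2 = 9/11; a_3 = -18/77


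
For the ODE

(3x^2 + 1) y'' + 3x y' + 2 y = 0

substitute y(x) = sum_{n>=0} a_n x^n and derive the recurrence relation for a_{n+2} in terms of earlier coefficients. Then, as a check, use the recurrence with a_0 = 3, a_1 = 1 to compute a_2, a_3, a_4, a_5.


Substitute y = sum_n a_n x^n.
(1 + 3 x^2) y'' contributes (n+2)(n+1) a_{n+2} + 3 n(n-1) a_n at x^n.
3 x y'(x) contributes 3 n a_n at x^n.
2 y(x) contributes 2 a_n at x^n.
Matching x^n: (n+2)(n+1) a_{n+2} + (3 n(n-1) + 3 n + 2) a_n = 0.
Thus a_{n+2} = (-3 n(n-1) - 3 n - 2) / ((n+1)(n+2)) * a_n.

Check with a_0 = 3, a_1 = 1 (apply the recurrence for n = 0, 1, 2, 3): a_0 = 3, a_1 = 1, a_2 = -3, a_3 = -5/6, a_4 = 7/2, a_5 = 29/24.

a_(n+2) = (-3 n(n-1) - 3 n - 2) / ((n+1)(n+2)) * a_n; check: a_0 = 3, a_1 = 1, a_2 = -3, a_3 = -5/6, a_4 = 7/2, a_5 = 29/24


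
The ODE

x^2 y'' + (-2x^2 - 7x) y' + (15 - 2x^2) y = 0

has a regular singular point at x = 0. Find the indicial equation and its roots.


Divide by x^2 to reach normal form y'' + P_1(x) y' + P_2(x) y = 0 with P_1(x) = -2 - 7/x and P_2(x) = -2 + 15/x^2.
x = 0 is a singular point because the y'-coefficient -2 - 7/x has a pole at x = 0 and the y-coefficient -2 + 15/x^2 has a pole at x = 0.
It is a regular singular point because x P_1(x) = p(x) = -2x - 7 and x^2 P_2(x) = q(x) = 15 - 2x^2 are polynomials, hence analytic at x = 0.
p(0) = -7,  q(0) = 15.
Indicial equation: r(r-1) + p(0) r + q(0) = 0, i.e. r^2 + (p(0) - 1) r + q(0) = 0, i.e. r^2 - 8 r + 15 = 0.
Discriminant: (-8)^2 - 4(15) = 4, so r = (8 ± 2)/2.
Solving: r_1 = 5, r_2 = 3.

indicial: r^2 - 8 r + 15 = 0; roots r_1 = 5, r_2 = 3


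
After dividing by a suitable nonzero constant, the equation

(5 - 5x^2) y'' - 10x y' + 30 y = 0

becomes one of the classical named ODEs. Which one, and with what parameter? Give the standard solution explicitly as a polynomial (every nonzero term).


All three coefficients share the factor 5; dividing through by 5 gives  (1 - x^2) y'' - 2x y' + 6 y = 0.
This matches the Legendre equation (1 - x^2) y'' - 2x y' + n(n+1) y = 0 (note the -2x y' term) with n(n+1) = 6, so n = 2; the polynomial solution is P_2(x).
With y = sum_k a_k x^k, matching x^k gives (k+2)(k+1) a_{k+2} = [k(k+1) - n(n+1)] a_k = (k - 2)(k + 3) a_k. The right side vanishes at k = 2, so the series with the parity of 2 terminates at degree 2.
Standard normalization (P_n(1) = 1): leading coefficient (2n)!/(2^n (n!)^2) = 24/(4*4) = 3/2, so a_2 = 3/2. Work downward with a_k = (k+1)(k+2) a_{k+2} / ((k - 2)(k + 3)):
  a_0 = (1)(2)(3/2) / ((0 - 2)(0 + 3)) = 3/(-6) = -1/2
Hence P_2(x) = 3 x^2/2 - 1/2.

P_2(x); series = 3 x^2/2 - 1/2


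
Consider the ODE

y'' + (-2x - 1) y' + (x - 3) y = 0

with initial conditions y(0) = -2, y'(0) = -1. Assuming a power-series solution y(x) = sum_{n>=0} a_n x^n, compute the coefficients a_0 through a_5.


Ansatz: y(x) = sum_{n>=0} a_n x^n, so y'(x) = sum_{n>=1} n a_n x^(n-1) and y''(x) = sum_{n>=2} n(n-1) a_n x^(n-2).
Substitute into P(x) y'' + Q(x) y' + R(x) y = 0 with P(x) = 1, Q(x) = -2x - 1, R(x) = x - 3, and match powers of x.
Initial conditions: a_0 = -2, a_1 = -1.
Setting the coefficient of each power of x to zero and solving order by order (substituting the coefficients already found):
  x^0: 2 a_2 - a_1 - 3 a_0 = 0  ->  2 a_2 = a_1 + 3 a_0 = -7  ->  a_2 = -7/2
  x^1: 6 a_3 - 2 a_2 - 5 a_1 + a_0 = 0  ->  6 a_3 = 2 a_2 + 5 a_1 - a_0 = -10  ->  a_3 = -5/3
  x^2: 12 a_4 - 3 a_3 - 7 a_2 + a_1 = 0  ->  12 a_4 = 3 a_3 + 7 a_2 - a_1 = -57/2  ->  a_4 = -19/8
  x^3: 20 a_5 - 4 a_4 - 9 a_3 + a_2 = 0  ->  20 a_5 = 4 a_4 + 9 a_3 - a_2 = -21  ->  a_5 = -21/20
Truncated series: y(x) = -2 - x - (7/2) x^2 - (5/3) x^3 - (19/8) x^4 - (21/20) x^5 + O(x^6).

a_0 = -2; a_1 = -1; a_2 = -7/2; a_3 = -5/3; a_4 = -19/8; a_5 = -21/20


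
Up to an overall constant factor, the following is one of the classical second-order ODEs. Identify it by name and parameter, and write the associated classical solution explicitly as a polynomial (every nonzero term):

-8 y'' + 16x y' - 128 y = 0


All three coefficients share the factor -8; dividing through by -8 gives  y'' - 2x y' + 16 y = 0.
This matches the Hermite equation y'' - 2x y' + 2n y = 0 with 2n = 16, so n = 8; the polynomial solution is H_8(x).
With y = sum_k a_k x^k, matching x^k gives (k+2)(k+1) a_{k+2} = 2(k - n) a_k = 2(k - 8) a_k. The right side vanishes at k = 8, so the series with the parity of 8 terminates at degree 8.
Standard normalization: leading coefficient of H_n is 2^n, so a_8 = 2^8 = 256. Work downward with a_k = (k+1)(k+2) a_{k+2} / (2(k - n)):
  a_6 = (7)(8)(256) / (2(6 - 8)) = 14336/(-4) = -3584
  a_4 = (5)(6)(-3584) / (2(4 - 8)) = -107520/(-8) = 13440
  a_2 = (3)(4)(13440) / (2(2 - 8)) = 161280/(-12) = -13440
  a_0 = (1)(2)(-13440) / (2(0 - 8)) = -26880/(-16) = 1680
Hence H_8(x) = 256 x^8 - 3584 x^6 + 13440 x^4 - 13440 x^2 + 1680.

H_8(x); series = 256 x^8 - 3584 x^6 + 13440 x^4 - 13440 x^2 + 1680


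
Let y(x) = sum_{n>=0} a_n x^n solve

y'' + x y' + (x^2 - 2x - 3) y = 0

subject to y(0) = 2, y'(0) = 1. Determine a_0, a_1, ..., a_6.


Ansatz: y(x) = sum_{n>=0} a_n x^n, so y'(x) = sum_{n>=1} n a_n x^(n-1) and y''(x) = sum_{n>=2} n(n-1) a_n x^(n-2).
Substitute into P(x) y'' + Q(x) y' + R(x) y = 0 with P(x) = 1, Q(x) = x, R(x) = x^2 - 2x - 3, and match powers of x.
Initial conditions: a_0 = 2, a_1 = 1.
Setting the coefficient of each power of x to zero and solving order by order (substituting the coefficients already found):
  x^0: 2 a_2 - 3 a_0 = 0  ->  2 a_2 = 3 a_0 = 6  ->  a_2 = 3
  x^1: 6 a_3 - 2 a_1 - 2 a_0 = 0  ->  6 a_3 = 2 a_1 + 2 a_0 = 6  ->  a_3 = 1
  x^2: 12 a_4 - a_2 - 2 a_1 + a_0 = 0  ->  12 a_4 = a_2 + 2 a_1 - a_0 = 3  ->  a_4 = 1/4
  x^3: 20 a_5 - 2 a_2 + a_1 = 0  ->  20 a_5 = 2 a_2 - a_1 = 5  ->  a_5 = 1/4
  x^4: 30 a_6 + a_4 - 2 a_3 + a_2 = 0  ->  30 a_6 = -a_4 + 2 a_3 - a_2 = -5/4  ->  a_6 = -1/24
Truncated series: y(x) = 2 + x + 3 x^2 + x^3 + (1/4) x^4 + (1/4) x^5 - (1/24) x^6 + O(x^7).

a_0 = 2; a_1 = 1; a_2 = 3; a_3 = 1; a_4 = 1/4; a_5 = 1/4; a_6 = -1/24


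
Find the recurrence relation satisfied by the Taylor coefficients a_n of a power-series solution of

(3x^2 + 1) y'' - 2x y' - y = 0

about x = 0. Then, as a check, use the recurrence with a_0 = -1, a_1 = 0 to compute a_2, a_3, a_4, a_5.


Substitute y = sum_n a_n x^n.
(1 + 3 x^2) y'' contributes (n+2)(n+1) a_{n+2} + 3 n(n-1) a_n at x^n.
-2 x y'(x) contributes -2 n a_n at x^n.
-y(x) contributes -1 a_n at x^n.
Matching x^n: (n+2)(n+1) a_{n+2} + (3 n(n-1) - 2 n - 1) a_n = 0.
Thus a_{n+2} = (-3 n(n-1) + 2 n + 1) / ((n+1)(n+2)) * a_n.

Check with a_0 = -1, a_1 = 0 (apply the recurrence for n = 0, 1, 2, 3): a_0 = -1, a_1 = 0, a_2 = -1/2, a_3 = 0, a_4 = 1/24, a_5 = 0.

a_(n+2) = (-3 n(n-1) + 2 n + 1) / ((n+1)(n+2)) * a_n; check: a_0 = -1, a_1 = 0, a_2 = -1/2, a_3 = 0, a_4 = 1/24, a_5 = 0


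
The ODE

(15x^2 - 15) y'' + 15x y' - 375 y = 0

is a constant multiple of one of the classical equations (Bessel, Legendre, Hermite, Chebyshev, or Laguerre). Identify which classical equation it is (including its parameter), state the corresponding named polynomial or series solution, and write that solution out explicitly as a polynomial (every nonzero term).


All three coefficients share the factor -15; dividing through by -15 gives  (1 - x^2) y'' - x y' + 25 y = 0.
This matches the Chebyshev equation (1 - x^2) y'' - x y' + n^2 y = 0 (note the -x y' term, not -2x y') with n^2 = 25, so n = 5; the polynomial solution is T_5(x).
With y = sum_k a_k x^k, matching x^k gives (k+2)(k+1) a_{k+2} = (k^2 - n^2) a_k = (k - 5)(k + 5) a_k. The right side vanishes at k = 5, so the series with the parity of 5 terminates at degree 5.
Standard normalization: leading coefficient of T_n is 2^(n-1), so a_5 = 2^4 = 16. Work downward with a_k = (k+1)(k+2) a_{k+2} / ((k - 5)(k + 5)):
  a_3 = (4)(5)(16) / ((3 - 5)(3 + 5)) = 320/(-16) = -20
  a_1 = (2)(3)(-20) / ((1 - 5)(1 + 5)) = -120/(-24) = 5
Hence T_5(x) = 16 x^5 - 20 x^3 + 5 x.

T_5(x); series = 16 x^5 - 20 x^3 + 5 x


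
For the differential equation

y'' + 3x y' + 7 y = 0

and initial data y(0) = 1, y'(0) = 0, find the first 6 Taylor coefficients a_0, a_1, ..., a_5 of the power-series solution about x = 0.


Ansatz: y(x) = sum_{n>=0} a_n x^n, so y'(x) = sum_{n>=1} n a_n x^(n-1) and y''(x) = sum_{n>=2} n(n-1) a_n x^(n-2).
Substitute into P(x) y'' + Q(x) y' + R(x) y = 0 with P(x) = 1, Q(x) = 3x, R(x) = 7, and match powers of x.
Initial conditions: a_0 = 1, a_1 = 0.
Setting the coefficient of each power of x to zero and solving order by order (substituting the coefficients already found):
  x^0: 2 a_2 + 7 a_0 = 0  ->  2 a_2 = -7 a_0 = -7  ->  a_2 = -7/2
  x^1: 6 a_3 + 10 a_1 = 0  ->  6 a_3 = -10 a_1 = 0  ->  a_3 = 0
  x^2: 12 a_4 + 13 a_2 = 0  ->  12 a_4 = -13 a_2 = 91/2  ->  a_4 = 91/24
  x^3: 20 a_5 + 16 a_3 = 0  ->  20 a_5 = -16 a_3 = 0  ->  a_5 = 0
Truncated series: y(x) = 1 - (7/2) x^2 + (91/24) x^4 + O(x^6).

a_0 = 1; a_1 = 0; a_2 = -7/2; a_3 = 0; a_4 = 91/24; a_5 = 0


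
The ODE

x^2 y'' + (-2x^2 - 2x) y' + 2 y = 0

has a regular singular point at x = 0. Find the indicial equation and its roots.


Divide by x^2 to reach normal form y'' + P_1(x) y' + P_2(x) y = 0 with P_1(x) = -2 - 2/x and P_2(x) = 2/x^2.
x = 0 is a singular point because the y'-coefficient -2 - 2/x has a pole at x = 0 and the y-coefficient 2/x^2 has a pole at x = 0.
It is a regular singular point because x P_1(x) = p(x) = -2x - 2 and x^2 P_2(x) = q(x) = 2 are polynomials, hence analytic at x = 0.
p(0) = -2,  q(0) = 2.
Indicial equation: r(r-1) + p(0) r + q(0) = 0, i.e. r^2 + (p(0) - 1) r + q(0) = 0, i.e. r^2 - 3 r + 2 = 0.
Discriminant: (-3)^2 - 4(2) = 1, so r = (3 ± 1)/2.
Solving: r_1 = 2, r_2 = 1.

indicial: r^2 - 3 r + 2 = 0; roots r_1 = 2, r_2 = 1


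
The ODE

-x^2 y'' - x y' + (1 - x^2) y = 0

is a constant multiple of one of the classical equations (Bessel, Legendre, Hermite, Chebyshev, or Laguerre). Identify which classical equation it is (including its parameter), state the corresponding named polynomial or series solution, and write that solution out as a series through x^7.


All three coefficients share the factor -1; dividing through by -1 gives  x^2 y'' + x y' + (x^2 - 1) y = 0.
This matches the Bessel equation x^2 y'' + x y' + (x^2 - nu^2) y = 0 with nu^2 = 1, so nu = 1; the solution bounded at x = 0 is J_1(x).
Frobenius at x = 0: indicial roots ±nu; for r = nu the recurrence k(k + 2nu) c_k = -c_{k-2} gives the standard series J_nu(x) = sum_{k>=0} (-1)^k / (k! (k+nu)!) (x/2)^(2k+nu). Evaluate the first 4 terms:
  k = 0: (-1)^0 / (0! * 1! * 2^1) x^1 = 1/(1*1*2) x^1 = (1/2) x^1
  k = 1: (-1)^1 / (1! * 2! * 2^3) x^3 = -1/(1*2*8) x^3 = (-1/16) x^3
  k = 2: (-1)^2 / (2! * 3! * 2^5) x^5 = 1/(2*6*32) x^5 = (1/384) x^5
  k = 3: (-1)^3 / (3! * 4! * 2^7) x^7 = -1/(6*24*128) x^7 = (-1/18432) x^7
Hence J_1(x) = -x^7/18432 + x^5/384 - x^3/16 + x/2 + ....

J_1(x); series = -x^7/18432 + x^5/384 - x^3/16 + x/2


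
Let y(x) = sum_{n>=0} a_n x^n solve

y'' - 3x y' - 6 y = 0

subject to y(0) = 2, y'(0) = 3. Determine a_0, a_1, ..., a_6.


Ansatz: y(x) = sum_{n>=0} a_n x^n, so y'(x) = sum_{n>=1} n a_n x^(n-1) and y''(x) = sum_{n>=2} n(n-1) a_n x^(n-2).
Substitute into P(x) y'' + Q(x) y' + R(x) y = 0 with P(x) = 1, Q(x) = -3x, R(x) = -6, and match powers of x.
Initial conditions: a_0 = 2, a_1 = 3.
Setting the coefficient of each power of x to zero and solving order by order (substituting the coefficients already found):
  x^0: 2 a_2 - 6 a_0 = 0  ->  2 a_2 = 6 a_0 = 12  ->  a_2 = 6
  x^1: 6 a_3 - 9 a_1 = 0  ->  6 a_3 = 9 a_1 = 27  ->  a_3 = 9/2
  x^2: 12 a_4 - 12 a_2 = 0  ->  12 a_4 = 12 a_2 = 72  ->  a_4 = 6
  x^3: 20 a_5 - 15 a_3 = 0  ->  20 a_5 = 15 a_3 = 135/2  ->  a_5 = 27/8
  x^4: 30 a_6 - 18 a_4 = 0  ->  30 a_6 = 18 a_4 = 108  ->  a_6 = 18/5
Truncated series: y(x) = 2 + 3 x + 6 x^2 + (9/2) x^3 + 6 x^4 + (27/8) x^5 + (18/5) x^6 + O(x^7).

a_0 = 2; a_1 = 3; a_2 = 6; a_3 = 9/2; a_4 = 6; a_5 = 27/8; a_6 = 18/5


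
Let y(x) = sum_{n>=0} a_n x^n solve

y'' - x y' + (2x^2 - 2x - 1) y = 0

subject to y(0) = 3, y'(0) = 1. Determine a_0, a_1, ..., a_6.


Ansatz: y(x) = sum_{n>=0} a_n x^n, so y'(x) = sum_{n>=1} n a_n x^(n-1) and y''(x) = sum_{n>=2} n(n-1) a_n x^(n-2).
Substitute into P(x) y'' + Q(x) y' + R(x) y = 0 with P(x) = 1, Q(x) = -x, R(x) = 2x^2 - 2x - 1, and match powers of x.
Initial conditions: a_0 = 3, a_1 = 1.
Setting the coefficient of each power of x to zero and solving order by order (substituting the coefficients already found):
  x^0: 2 a_2 - a_0 = 0  ->  2 a_2 = a_0 = 3  ->  a_2 = 3/2
  x^1: 6 a_3 - 2 a_1 - 2 a_0 = 0  ->  6 a_3 = 2 a_1 + 2 a_0 = 8  ->  a_3 = 4/3
  x^2: 12 a_4 - 3 a_2 - 2 a_1 + 2 a_0 = 0  ->  12 a_4 = 3 a_2 + 2 a_1 - 2 a_0 = 1/2  ->  a_4 = 1/24
  x^3: 20 a_5 - 4 a_3 - 2 a_2 + 2 a_1 = 0  ->  20 a_5 = 4 a_3 + 2 a_2 - 2 a_1 = 19/3  ->  a_5 = 19/60
  x^4: 30 a_6 - 5 a_4 - 2 a_3 + 2 a_2 = 0  ->  30 a_6 = 5 a_4 + 2 a_3 - 2 a_2 = -1/8  ->  a_6 = -1/240
Truncated series: y(x) = 3 + x + (3/2) x^2 + (4/3) x^3 + (1/24) x^4 + (19/60) x^5 - (1/240) x^6 + O(x^7).

a_0 = 3; a_1 = 1; a_2 = 3/2; a_3 = 4/3; a_4 = 1/24; a_5 = 19/60; a_6 = -1/240


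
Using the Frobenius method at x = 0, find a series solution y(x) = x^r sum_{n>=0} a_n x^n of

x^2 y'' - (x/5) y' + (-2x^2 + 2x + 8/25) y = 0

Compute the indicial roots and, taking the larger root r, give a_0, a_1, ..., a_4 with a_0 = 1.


Write in Frobenius form y'' + (p(x)/x) y' + (q(x)/x^2) y = 0:
  p(x) = -1/5,  q(x) = -2x^2 + 2x + 8/25.
Indicial equation: r(r-1) + (-1/5) r + (8/25) = 0 -> roots r_1 = 4/5, r_2 = 2/5.
Take r = r_1 = 4/5. Let y(x) = x^r sum_{n>=0} a_n x^n with a_0 = 1.
Substitute y = x^r sum a_n x^n and match x^{r+n}. The recurrence is
  D(n) a_n + 2 a_{n-1} - 2 a_{n-2} = 0,  where D(n) = (r+n)(r+n-1) + (-1/5)(r+n) + (8/25).
  a_n = [-2 a_{n-1} + 2 a_{n-2}] / D(n).
Since the indicial polynomial factors as (r - r_1)(r - r_2), D(n) = (r_1 + n - r_1)(r_1 + n - r_2) = n(n + 2/5).
Evaluating step by step (a_0 = 1):
  n = 1: D(1) = 1(1 + 2/5) = 7/5; numerator = -2(1) = -2; a_1 = (-2)/(7/5) = -10/7
  n = 2: D(2) = 2(2 + 2/5) = 24/5; numerator = -2(-10/7) + 2(1) = 34/7; a_2 = (34/7)/(24/5) = 85/84
  n = 3: D(3) = 3(3 + 2/5) = 51/5; numerator = -2(85/84) + 2(-10/7) = -205/42; a_3 = (-205/42)/(51/5) = -1025/2142
  n = 4: D(4) = 4(4 + 2/5) = 88/5; numerator = -2(-1025/2142) + 2(85/84) = 6385/2142; a_4 = (6385/2142)/(88/5) = 31925/188496

r = 4/5; a_0 = 1; a_1 = -10/7; a_2 = 85/84; a_3 = -1025/2142; a_4 = 31925/188496


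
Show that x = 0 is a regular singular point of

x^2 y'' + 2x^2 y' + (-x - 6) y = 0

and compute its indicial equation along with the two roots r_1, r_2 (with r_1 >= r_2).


Divide by x^2 to reach normal form y'' + P_1(x) y' + P_2(x) y = 0 with P_1(x) = 2 and P_2(x) = -1/x - 6/x^2.
x = 0 is a singular point because the y-coefficient -1/x - 6/x^2 has a pole at x = 0.
It is a regular singular point because x P_1(x) = p(x) = 2x and x^2 P_2(x) = q(x) = -x - 6 are polynomials, hence analytic at x = 0.
p(0) = 0,  q(0) = -6.
Indicial equation: r(r-1) + p(0) r + q(0) = 0, i.e. r^2 + (p(0) - 1) r + q(0) = 0, i.e. r^2 - 1 r - 6 = 0.
Discriminant: (-1)^2 - 4(-6) = 25, so r = (1 ± 5)/2.
Solving: r_1 = 3, r_2 = -2.

indicial: r^2 - 1 r - 6 = 0; roots r_1 = 3, r_2 = -2


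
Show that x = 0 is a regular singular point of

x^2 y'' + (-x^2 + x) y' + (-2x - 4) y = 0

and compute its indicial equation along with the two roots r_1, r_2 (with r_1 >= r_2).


Divide by x^2 to reach normal form y'' + P_1(x) y' + P_2(x) y = 0 with P_1(x) = -1 + 1/x and P_2(x) = -2/x - 4/x^2.
x = 0 is a singular point because the y'-coefficient -1 + 1/x has a pole at x = 0 and the y-coefficient -2/x - 4/x^2 has a pole at x = 0.
It is a regular singular point because x P_1(x) = p(x) = 1 - x and x^2 P_2(x) = q(x) = -2x - 4 are polynomials, hence analytic at x = 0.
p(0) = 1,  q(0) = -4.
Indicial equation: r(r-1) + p(0) r + q(0) = 0, i.e. r^2 + (p(0) - 1) r + q(0) = 0, i.e. r^2 - 4 = 0.
Discriminant: (0)^2 - 4(-4) = 16, so r = (0 ± 4)/2.
Solving: r_1 = 2, r_2 = -2.

indicial: r^2 - 4 = 0; roots r_1 = 2, r_2 = -2


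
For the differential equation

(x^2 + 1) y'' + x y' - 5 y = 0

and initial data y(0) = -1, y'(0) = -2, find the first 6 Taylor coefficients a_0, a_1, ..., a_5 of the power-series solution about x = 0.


Ansatz: y(x) = sum_{n>=0} a_n x^n, so y'(x) = sum_{n>=1} n a_n x^(n-1) and y''(x) = sum_{n>=2} n(n-1) a_n x^(n-2).
Substitute into P(x) y'' + Q(x) y' + R(x) y = 0 with P(x) = x^2 + 1, Q(x) = x, R(x) = -5, and match powers of x.
Initial conditions: a_0 = -1, a_1 = -2.
Setting the coefficient of each power of x to zero and solving order by order (substituting the coefficients already found):
  x^0: 2 a_2 - 5 a_0 = 0  ->  2 a_2 = 5 a_0 = -5  ->  a_2 = -5/2
  x^1: 6 a_3 - 4 a_1 = 0  ->  6 a_3 = 4 a_1 = -8  ->  a_3 = -4/3
  x^2: 12 a_4 - a_2 = 0  ->  12 a_4 = a_2 = -5/2  ->  a_4 = -5/24
  x^3: 20 a_5 + 4 a_3 = 0  ->  20 a_5 = -4 a_3 = 16/3  ->  a_5 = 4/15
Truncated series: y(x) = -1 - 2 x - (5/2) x^2 - (4/3) x^3 - (5/24) x^4 + (4/15) x^5 + O(x^6).

a_0 = -1; a_1 = -2; a_2 = -5/2; a_3 = -4/3; a_4 = -5/24; a_5 = 4/15


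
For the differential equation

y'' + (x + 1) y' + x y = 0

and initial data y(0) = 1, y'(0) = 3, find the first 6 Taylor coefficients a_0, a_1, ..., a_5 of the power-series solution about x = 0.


Ansatz: y(x) = sum_{n>=0} a_n x^n, so y'(x) = sum_{n>=1} n a_n x^(n-1) and y''(x) = sum_{n>=2} n(n-1) a_n x^(n-2).
Substitute into P(x) y'' + Q(x) y' + R(x) y = 0 with P(x) = 1, Q(x) = x + 1, R(x) = x, and match powers of x.
Initial conditions: a_0 = 1, a_1 = 3.
Setting the coefficient of each power of x to zero and solving order by order (substituting the coefficients already found):
  x^0: 2 a_2 + a_1 = 0  ->  2 a_2 = -a_1 = -3  ->  a_2 = -3/2
  x^1: 6 a_3 + 2 a_2 + a_1 + a_0 = 0  ->  6 a_3 = -2 a_2 - a_1 - a_0 = -1  ->  a_3 = -1/6
  x^2: 12 a_4 + 3 a_3 + 2 a_2 + a_1 = 0  ->  12 a_4 = -3 a_3 - 2 a_2 - a_1 = 1/2  ->  a_4 = 1/24
  x^3: 20 a_5 + 4 a_4 + 3 a_3 + a_2 = 0  ->  20 a_5 = -4 a_4 - 3 a_3 - a_2 = 11/6  ->  a_5 = 11/120
Truncated series: y(x) = 1 + 3 x - (3/2) x^2 - (1/6) x^3 + (1/24) x^4 + (11/120) x^5 + O(x^6).

a_0 = 1; a_1 = 3; a_2 = -3/2; a_3 = -1/6; a_4 = 1/24; a_5 = 11/120


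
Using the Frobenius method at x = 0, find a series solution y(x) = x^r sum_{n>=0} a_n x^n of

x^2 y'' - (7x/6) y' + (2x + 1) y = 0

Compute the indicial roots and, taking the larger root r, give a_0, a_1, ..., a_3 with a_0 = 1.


Write in Frobenius form y'' + (p(x)/x) y' + (q(x)/x^2) y = 0:
  p(x) = -7/6,  q(x) = 2x + 1.
Indicial equation: r(r-1) + (-7/6) r + (1) = 0 -> roots r_1 = 3/2, r_2 = 2/3.
Take r = r_1 = 3/2. Let y(x) = x^r sum_{n>=0} a_n x^n with a_0 = 1.
Substitute y = x^r sum a_n x^n and match x^{r+n}. The recurrence is
  D(n) a_n + 2 a_{n-1} = 0,  where D(n) = (r+n)(r+n-1) + (-7/6)(r+n) + (1).
  a_n = -2 / D(n) * a_{n-1}.
Since the indicial polynomial factors as (r - r_1)(r - r_2), D(n) = (r_1 + n - r_1)(r_1 + n - r_2) = n(n + 5/6).
Evaluating step by step (a_0 = 1):
  n = 1: D(1) = 1(1 + 5/6) = 11/6; numerator = -2(1) = -2; a_1 = (-2)/(11/6) = -12/11
  n = 2: D(2) = 2(2 + 5/6) = 17/3; numerator = -2(-12/11) = 24/11; a_2 = (24/11)/(17/3) = 72/187
  n = 3: D(3) = 3(3 + 5/6) = 23/2; numerator = -2(72/187) = -144/187; a_3 = (-144/187)/(23/2) = -288/4301

r = 3/2; a_0 = 1; a_1 = -12/11; a_2 = 72/187; a_3 = -288/4301


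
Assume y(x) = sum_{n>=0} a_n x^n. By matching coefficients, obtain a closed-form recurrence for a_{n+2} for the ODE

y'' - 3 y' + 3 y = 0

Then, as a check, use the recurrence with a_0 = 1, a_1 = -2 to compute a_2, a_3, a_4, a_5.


Substitute y = sum_n a_n x^n.
y''(x) has coefficient (n+2)(n+1) a_{n+2} at x^n;
-3 y'(x) has coefficient -3 (n+1) a_{n+1} at x^n;
3 y(x) has coefficient 3 a_n at x^n.
Matching x^n: (n+2)(n+1) a_{n+2} - 3 (n+1) a_{n+1} + 3 a_n = 0.
Thus a_{n+2} = [3 (n+1) a_{n+1} - 3 a_n] / ((n+1)(n+2)).

Check with a_0 = 1, a_1 = -2 (apply the recurrence for n = 0, 1, 2, 3): a_0 = 1, a_1 = -2, a_2 = -9/2, a_3 = -7/2, a_4 = -3/2, a_5 = -3/8.

a_(n+2) = [3 (n+1) a_(n+1) - 3 a_n] / ((n+1)(n+2)); check: a_0 = 1, a_1 = -2, a_2 = -9/2, a_3 = -7/2, a_4 = -3/2, a_5 = -3/8


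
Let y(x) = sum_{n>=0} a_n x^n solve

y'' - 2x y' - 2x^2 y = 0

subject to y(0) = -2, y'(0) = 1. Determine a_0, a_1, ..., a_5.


Ansatz: y(x) = sum_{n>=0} a_n x^n, so y'(x) = sum_{n>=1} n a_n x^(n-1) and y''(x) = sum_{n>=2} n(n-1) a_n x^(n-2).
Substitute into P(x) y'' + Q(x) y' + R(x) y = 0 with P(x) = 1, Q(x) = -2x, R(x) = -2x^2, and match powers of x.
Initial conditions: a_0 = -2, a_1 = 1.
Setting the coefficient of each power of x to zero and solving order by order (substituting the coefficients already found):
  x^0: 2 a_2 = 0  ->  a_2 = 0
  x^1: 6 a_3 - 2 a_1 = 0  ->  6 a_3 = 2 a_1 = 2  ->  a_3 = 1/3
  x^2: 12 a_4 - 4 a_2 - 2 a_0 = 0  ->  12 a_4 = 4 a_2 + 2 a_0 = -4  ->  a_4 = -1/3
  x^3: 20 a_5 - 6 a_3 - 2 a_1 = 0  ->  20 a_5 = 6 a_3 + 2 a_1 = 4  ->  a_5 = 1/5
Truncated series: y(x) = -2 + x + (1/3) x^3 - (1/3) x^4 + (1/5) x^5 + O(x^6).

a_0 = -2; a_1 = 1; a_2 = 0; a_3 = 1/3; a_4 = -1/3; a_5 = 1/5


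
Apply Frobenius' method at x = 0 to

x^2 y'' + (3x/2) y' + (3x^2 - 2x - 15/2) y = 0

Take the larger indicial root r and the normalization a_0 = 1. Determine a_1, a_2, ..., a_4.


Write in Frobenius form y'' + (p(x)/x) y' + (q(x)/x^2) y = 0:
  p(x) = 3/2,  q(x) = 3x^2 - 2x - 15/2.
Indicial equation: r(r-1) + (3/2) r + (-15/2) = 0 -> roots r_1 = 5/2, r_2 = -3.
Take r = r_1 = 5/2. Let y(x) = x^r sum_{n>=0} a_n x^n with a_0 = 1.
Substitute y = x^r sum a_n x^n and match x^{r+n}. The recurrence is
  D(n) a_n - 2 a_{n-1} + 3 a_{n-2} = 0,  where D(n) = (r+n)(r+n-1) + (3/2)(r+n) + (-15/2).
  a_n = [2 a_{n-1} - 3 a_{n-2}] / D(n).
Since the indicial polynomial factors as (r - r_1)(r - r_2), D(n) = (r_1 + n - r_1)(r_1 + n - r_2) = n(n + 11/2).
Evaluating step by step (a_0 = 1):
  n = 1: D(1) = 1(1 + 11/2) = 13/2; numerator = 2(1) = 2; a_1 = (2)/(13/2) = 4/13
  n = 2: D(2) = 2(2 + 11/2) = 15; numerator = 2(4/13) - 3(1) = -31/13; a_2 = (-31/13)/(15) = -31/195
  n = 3: D(3) = 3(3 + 11/2) = 51/2; numerator = 2(-31/195) - 3(4/13) = -242/195; a_3 = (-242/195)/(51/2) = -484/9945
  n = 4: D(4) = 4(4 + 11/2) = 38; numerator = 2(-484/9945) - 3(-31/195) = 755/1989; a_4 = (755/1989)/(38) = 755/75582

r = 5/2; a_0 = 1; a_1 = 4/13; a_2 = -31/195; a_3 = -484/9945; a_4 = 755/75582


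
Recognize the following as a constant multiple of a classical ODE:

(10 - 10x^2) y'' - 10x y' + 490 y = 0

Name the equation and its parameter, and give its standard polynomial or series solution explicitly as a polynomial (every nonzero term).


All three coefficients share the factor 10; dividing through by 10 gives  (1 - x^2) y'' - x y' + 49 y = 0.
This matches the Chebyshev equation (1 - x^2) y'' - x y' + n^2 y = 0 (note the -x y' term, not -2x y') with n^2 = 49, so n = 7; the polynomial solution is T_7(x).
With y = sum_k a_k x^k, matching x^k gives (k+2)(k+1) a_{k+2} = (k^2 - n^2) a_k = (k - 7)(k + 7) a_k. The right side vanishes at k = 7, so the series with the parity of 7 terminates at degree 7.
Standard normalization: leading coefficient of T_n is 2^(n-1), so a_7 = 2^6 = 64. Work downward with a_k = (k+1)(k+2) a_{k+2} / ((k - 7)(k + 7)):
  a_5 = (6)(7)(64) / ((5 - 7)(5 + 7)) = 2688/(-24) = -112
  a_3 = (4)(5)(-112) / ((3 - 7)(3 + 7)) = -2240/(-40) = 56
  a_1 = (2)(3)(56) / ((1 - 7)(1 + 7)) = 336/(-48) = -7
Hence T_7(x) = 64 x^7 - 112 x^5 + 56 x^3 - 7 x.

T_7(x); series = 64 x^7 - 112 x^5 + 56 x^3 - 7 x


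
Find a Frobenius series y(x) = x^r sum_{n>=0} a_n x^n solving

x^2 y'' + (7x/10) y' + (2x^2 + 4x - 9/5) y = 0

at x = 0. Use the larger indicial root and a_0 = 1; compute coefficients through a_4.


Write in Frobenius form y'' + (p(x)/x) y' + (q(x)/x^2) y = 0:
  p(x) = 7/10,  q(x) = 2x^2 + 4x - 9/5.
Indicial equation: r(r-1) + (7/10) r + (-9/5) = 0 -> roots r_1 = 3/2, r_2 = -6/5.
Take r = r_1 = 3/2. Let y(x) = x^r sum_{n>=0} a_n x^n with a_0 = 1.
Substitute y = x^r sum a_n x^n and match x^{r+n}. The recurrence is
  D(n) a_n + 4 a_{n-1} + 2 a_{n-2} = 0,  where D(n) = (r+n)(r+n-1) + (7/10)(r+n) + (-9/5).
  a_n = [-4 a_{n-1} - 2 a_{n-2}] / D(n).
Since the indicial polynomial factors as (r - r_1)(r - r_2), D(n) = (r_1 + n - r_1)(r_1 + n - r_2) = n(n + 27/10).
Evaluating step by step (a_0 = 1):
  n = 1: D(1) = 1(1 + 27/10) = 37/10; numerator = -4(1) = -4; a_1 = (-4)/(37/10) = -40/37
  n = 2: D(2) = 2(2 + 27/10) = 47/5; numerator = -4(-40/37) - 2(1) = 86/37; a_2 = (86/37)/(47/5) = 430/1739
  n = 3: D(3) = 3(3 + 27/10) = 171/10; numerator = -4(430/1739) - 2(-40/37) = 2040/1739; a_3 = (2040/1739)/(171/10) = 6800/99123
  n = 4: D(4) = 4(4 + 27/10) = 134/5; numerator = -4(6800/99123) - 2(430/1739) = -2060/2679; a_4 = (-2060/2679)/(134/5) = -5150/179493

r = 3/2; a_0 = 1; a_1 = -40/37; a_2 = 430/1739; a_3 = 6800/99123; a_4 = -5150/179493


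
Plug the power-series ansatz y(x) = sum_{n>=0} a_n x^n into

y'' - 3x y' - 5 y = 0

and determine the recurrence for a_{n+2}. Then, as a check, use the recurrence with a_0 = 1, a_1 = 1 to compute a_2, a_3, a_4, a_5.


Substitute y = sum_n a_n x^n.
y''(x) has coefficient (n+2)(n+1) a_{n+2} at x^n;
-3 x y'(x) has coefficient -3 n a_n at x^n (shift);
-5 y(x) has coefficient -5 a_n at x^n.
Matching x^n: (n+2)(n+1) a_{n+2} + (-3n - 5) a_n = 0.
Thus a_{n+2} = (3n + 5) / ((n+1)(n+2)) * a_n.

Check with a_0 = 1, a_1 = 1 (apply the recurrence for n = 0, 1, 2, 3): a_0 = 1, a_1 = 1, a_2 = 5/2, a_3 = 4/3, a_4 = 55/24, a_5 = 14/15.

a_(n+2) = (3n + 5) / ((n+1)(n+2)) * a_n; check: a_0 = 1, a_1 = 1, a_2 = 5/2, a_3 = 4/3, a_4 = 55/24, a_5 = 14/15


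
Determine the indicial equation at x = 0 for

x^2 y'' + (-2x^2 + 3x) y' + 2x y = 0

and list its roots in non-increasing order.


Divide by x^2 to reach normal form y'' + P_1(x) y' + P_2(x) y = 0 with P_1(x) = -2 + 3/x and P_2(x) = 2/x.
x = 0 is a singular point because the y'-coefficient -2 + 3/x has a pole at x = 0 and the y-coefficient 2/x has a pole at x = 0.
It is a regular singular point because x P_1(x) = p(x) = 3 - 2x and x^2 P_2(x) = q(x) = 2x are polynomials, hence analytic at x = 0.
p(0) = 3,  q(0) = 0.
Indicial equation: r(r-1) + p(0) r + q(0) = 0, i.e. r^2 + (p(0) - 1) r + q(0) = 0, i.e. r^2 + 2 r = 0.
Discriminant: (2)^2 - 4(0) = 4, so r = (-2 ± 2)/2.
Solving: r_1 = 0, r_2 = -2.

indicial: r^2 + 2 r = 0; roots r_1 = 0, r_2 = -2


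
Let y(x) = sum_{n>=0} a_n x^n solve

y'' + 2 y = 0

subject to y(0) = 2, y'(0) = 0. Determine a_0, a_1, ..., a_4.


Ansatz: y(x) = sum_{n>=0} a_n x^n, so y'(x) = sum_{n>=1} n a_n x^(n-1) and y''(x) = sum_{n>=2} n(n-1) a_n x^(n-2).
Substitute into P(x) y'' + Q(x) y' + R(x) y = 0 with P(x) = 1, Q(x) = 0, R(x) = 2, and match powers of x.
Initial conditions: a_0 = 2, a_1 = 0.
Setting the coefficient of each power of x to zero and solving order by order (substituting the coefficients already found):
  x^0: 2 a_2 + 2 a_0 = 0  ->  2 a_2 = -2 a_0 = -4  ->  a_2 = -2
  x^1: 6 a_3 + 2 a_1 = 0  ->  6 a_3 = -2 a_1 = 0  ->  a_3 = 0
  x^2: 12 a_4 + 2 a_2 = 0  ->  12 a_4 = -2 a_2 = 4  ->  a_4 = 1/3
Truncated series: y(x) = 2 - 2 x^2 + (1/3) x^4 + O(x^5).

a_0 = 2; a_1 = 0; a_2 = -2; a_3 = 0; a_4 = 1/3


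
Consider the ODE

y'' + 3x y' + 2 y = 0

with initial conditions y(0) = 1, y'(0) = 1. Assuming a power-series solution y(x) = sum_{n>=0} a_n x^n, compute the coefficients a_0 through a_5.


Ansatz: y(x) = sum_{n>=0} a_n x^n, so y'(x) = sum_{n>=1} n a_n x^(n-1) and y''(x) = sum_{n>=2} n(n-1) a_n x^(n-2).
Substitute into P(x) y'' + Q(x) y' + R(x) y = 0 with P(x) = 1, Q(x) = 3x, R(x) = 2, and match powers of x.
Initial conditions: a_0 = 1, a_1 = 1.
Setting the coefficient of each power of x to zero and solving order by order (substituting the coefficients already found):
  x^0: 2 a_2 + 2 a_0 = 0  ->  2 a_2 = -2 a_0 = -2  ->  a_2 = -1
  x^1: 6 a_3 + 5 a_1 = 0  ->  6 a_3 = -5 a_1 = -5  ->  a_3 = -5/6
  x^2: 12 a_4 + 8 a_2 = 0  ->  12 a_4 = -8 a_2 = 8  ->  a_4 = 2/3
  x^3: 20 a_5 + 11 a_3 = 0  ->  20 a_5 = -11 a_3 = 55/6  ->  a_5 = 11/24
Truncated series: y(x) = 1 + x - x^2 - (5/6) x^3 + (2/3) x^4 + (11/24) x^5 + O(x^6).

a_0 = 1; a_1 = 1; a_2 = -1; a_3 = -5/6; a_4 = 2/3; a_5 = 11/24


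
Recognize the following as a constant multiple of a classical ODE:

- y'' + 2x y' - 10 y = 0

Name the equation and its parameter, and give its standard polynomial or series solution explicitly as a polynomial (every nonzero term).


All three coefficients share the factor -1; dividing through by -1 gives  y'' - 2x y' + 10 y = 0.
This matches the Hermite equation y'' - 2x y' + 2n y = 0 with 2n = 10, so n = 5; the polynomial solution is H_5(x).
With y = sum_k a_k x^k, matching x^k gives (k+2)(k+1) a_{k+2} = 2(k - n) a_k = 2(k - 5) a_k. The right side vanishes at k = 5, so the series with the parity of 5 terminates at degree 5.
Standard normalization: leading coefficient of H_n is 2^n, so a_5 = 2^5 = 32. Work downward with a_k = (k+1)(k+2) a_{k+2} / (2(k - n)):
  a_3 = (4)(5)(32) / (2(3 - 5)) = 640/(-4) = -160
  a_1 = (2)(3)(-160) / (2(1 - 5)) = -960/(-8) = 120
Hence H_5(x) = 32 x^5 - 160 x^3 + 120 x.

H_5(x); series = 32 x^5 - 160 x^3 + 120 x


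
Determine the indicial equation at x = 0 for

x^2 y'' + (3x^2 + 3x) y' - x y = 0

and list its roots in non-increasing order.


Divide by x^2 to reach normal form y'' + P_1(x) y' + P_2(x) y = 0 with P_1(x) = 3 + 3/x and P_2(x) = -1/x.
x = 0 is a singular point because the y'-coefficient 3 + 3/x has a pole at x = 0 and the y-coefficient -1/x has a pole at x = 0.
It is a regular singular point because x P_1(x) = p(x) = 3x + 3 and x^2 P_2(x) = q(x) = -x are polynomials, hence analytic at x = 0.
p(0) = 3,  q(0) = 0.
Indicial equation: r(r-1) + p(0) r + q(0) = 0, i.e. r^2 + (p(0) - 1) r + q(0) = 0, i.e. r^2 + 2 r = 0.
Discriminant: (2)^2 - 4(0) = 4, so r = (-2 ± 2)/2.
Solving: r_1 = 0, r_2 = -2.

indicial: r^2 + 2 r = 0; roots r_1 = 0, r_2 = -2


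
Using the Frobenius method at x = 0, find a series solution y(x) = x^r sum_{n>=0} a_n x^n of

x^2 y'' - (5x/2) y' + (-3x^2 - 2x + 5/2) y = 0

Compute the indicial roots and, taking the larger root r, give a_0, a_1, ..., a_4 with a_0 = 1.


Write in Frobenius form y'' + (p(x)/x) y' + (q(x)/x^2) y = 0:
  p(x) = -5/2,  q(x) = -3x^2 - 2x + 5/2.
Indicial equation: r(r-1) + (-5/2) r + (5/2) = 0 -> roots r_1 = 5/2, r_2 = 1.
Take r = r_1 = 5/2. Let y(x) = x^r sum_{n>=0} a_n x^n with a_0 = 1.
Substitute y = x^r sum a_n x^n and match x^{r+n}. The recurrence is
  D(n) a_n - 2 a_{n-1} - 3 a_{n-2} = 0,  where D(n) = (r+n)(r+n-1) + (-5/2)(r+n) + (5/2).
  a_n = [2 a_{n-1} + 3 a_{n-2}] / D(n).
Since the indicial polynomial factors as (r - r_1)(r - r_2), D(n) = (r_1 + n - r_1)(r_1 + n - r_2) = n(n + 3/2).
Evaluating step by step (a_0 = 1):
  n = 1: D(1) = 1(1 + 3/2) = 5/2; numerator = 2(1) = 2; a_1 = (2)/(5/2) = 4/5
  n = 2: D(2) = 2(2 + 3/2) = 7; numerator = 2(4/5) + 3(1) = 23/5; a_2 = (23/5)/(7) = 23/35
  n = 3: D(3) = 3(3 + 3/2) = 27/2; numerator = 2(23/35) + 3(4/5) = 26/7; a_3 = (26/7)/(27/2) = 52/189
  n = 4: D(4) = 4(4 + 3/2) = 22; numerator = 2(52/189) + 3(23/35) = 2383/945; a_4 = (2383/945)/(22) = 2383/20790

r = 5/2; a_0 = 1; a_1 = 4/5; a_2 = 23/35; a_3 = 52/189; a_4 = 2383/20790


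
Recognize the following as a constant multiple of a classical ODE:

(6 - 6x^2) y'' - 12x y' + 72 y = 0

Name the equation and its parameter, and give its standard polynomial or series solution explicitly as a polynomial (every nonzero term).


All three coefficients share the factor 6; dividing through by 6 gives  (1 - x^2) y'' - 2x y' + 12 y = 0.
This matches the Legendre equation (1 - x^2) y'' - 2x y' + n(n+1) y = 0 (note the -2x y' term) with n(n+1) = 12, so n = 3; the polynomial solution is P_3(x).
With y = sum_k a_k x^k, matching x^k gives (k+2)(k+1) a_{k+2} = [k(k+1) - n(n+1)] a_k = (k - 3)(k + 4) a_k. The right side vanishes at k = 3, so the series with the parity of 3 terminates at degree 3.
Standard normalization (P_n(1) = 1): leading coefficient (2n)!/(2^n (n!)^2) = 720/(8*36) = 5/2, so a_3 = 5/2. Work downward with a_k = (k+1)(k+2) a_{k+2} / ((k - 3)(k + 4)):
  a_1 = (2)(3)(5/2) / ((1 - 3)(1 + 4)) = 15/(-10) = -3/2
Hence P_3(x) = 5 x^3/2 - 3 x/2.

P_3(x); series = 5 x^3/2 - 3 x/2


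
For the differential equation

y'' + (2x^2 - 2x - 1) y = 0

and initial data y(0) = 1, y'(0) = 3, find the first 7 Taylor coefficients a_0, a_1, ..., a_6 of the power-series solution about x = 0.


Ansatz: y(x) = sum_{n>=0} a_n x^n, so y'(x) = sum_{n>=1} n a_n x^(n-1) and y''(x) = sum_{n>=2} n(n-1) a_n x^(n-2).
Substitute into P(x) y'' + Q(x) y' + R(x) y = 0 with P(x) = 1, Q(x) = 0, R(x) = 2x^2 - 2x - 1, and match powers of x.
Initial conditions: a_0 = 1, a_1 = 3.
Setting the coefficient of each power of x to zero and solving order by order (substituting the coefficients already found):
  x^0: 2 a_2 - a_0 = 0  ->  2 a_2 = a_0 = 1  ->  a_2 = 1/2
  x^1: 6 a_3 - a_1 - 2 a_0 = 0  ->  6 a_3 = a_1 + 2 a_0 = 5  ->  a_3 = 5/6
  x^2: 12 a_4 - a_2 - 2 a_1 + 2 a_0 = 0  ->  12 a_4 = a_2 + 2 a_1 - 2 a_0 = 9/2  ->  a_4 = 3/8
  x^3: 20 a_5 - a_3 - 2 a_2 + 2 a_1 = 0  ->  20 a_5 = a_3 + 2 a_2 - 2 a_1 = -25/6  ->  a_5 = -5/24
  x^4: 30 a_6 - a_4 - 2 a_3 + 2 a_2 = 0  ->  30 a_6 = a_4 + 2 a_3 - 2 a_2 = 25/24  ->  a_6 = 5/144
Truncated series: y(x) = 1 + 3 x + (1/2) x^2 + (5/6) x^3 + (3/8) x^4 - (5/24) x^5 + (5/144) x^6 + O(x^7).

a_0 = 1; a_1 = 3; a_2 = 1/2; a_3 = 5/6; a_4 = 3/8; a_5 = -5/24; a_6 = 5/144


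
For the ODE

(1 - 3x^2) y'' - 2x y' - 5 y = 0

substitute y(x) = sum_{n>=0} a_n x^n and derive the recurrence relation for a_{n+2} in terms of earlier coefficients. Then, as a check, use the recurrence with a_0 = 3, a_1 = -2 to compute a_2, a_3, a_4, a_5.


Substitute y = sum_n a_n x^n.
(1 - 3 x^2) y'' contributes (n+2)(n+1) a_{n+2} - 3 n(n-1) a_n at x^n.
-2 x y'(x) contributes -2 n a_n at x^n.
-5 y(x) contributes -5 a_n at x^n.
Matching x^n: (n+2)(n+1) a_{n+2} + (-3 n(n-1) - 2 n - 5) a_n = 0.
Thus a_{n+2} = (3 n(n-1) + 2 n + 5) / ((n+1)(n+2)) * a_n.

Check with a_0 = 3, a_1 = -2 (apply the recurrence for n = 0, 1, 2, 3): a_0 = 3, a_1 = -2, a_2 = 15/2, a_3 = -7/3, a_4 = 75/8, a_5 = -203/60.

a_(n+2) = (3 n(n-1) + 2 n + 5) / ((n+1)(n+2)) * a_n; check: a_0 = 3, a_1 = -2, a_2 = 15/2, a_3 = -7/3, a_4 = 75/8, a_5 = -203/60


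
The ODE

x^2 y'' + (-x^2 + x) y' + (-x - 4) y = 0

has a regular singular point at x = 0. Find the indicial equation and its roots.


Divide by x^2 to reach normal form y'' + P_1(x) y' + P_2(x) y = 0 with P_1(x) = -1 + 1/x and P_2(x) = -1/x - 4/x^2.
x = 0 is a singular point because the y'-coefficient -1 + 1/x has a pole at x = 0 and the y-coefficient -1/x - 4/x^2 has a pole at x = 0.
It is a regular singular point because x P_1(x) = p(x) = 1 - x and x^2 P_2(x) = q(x) = -x - 4 are polynomials, hence analytic at x = 0.
p(0) = 1,  q(0) = -4.
Indicial equation: r(r-1) + p(0) r + q(0) = 0, i.e. r^2 + (p(0) - 1) r + q(0) = 0, i.e. r^2 - 4 = 0.
Discriminant: (0)^2 - 4(-4) = 16, so r = (0 ± 4)/2.
Solving: r_1 = 2, r_2 = -2.

indicial: r^2 - 4 = 0; roots r_1 = 2, r_2 = -2
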